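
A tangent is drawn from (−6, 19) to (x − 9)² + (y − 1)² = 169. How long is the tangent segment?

Centre (9, 1), r² = 169. |PO|² = (−15)² + (18)² = 549.
By the tangent–radius right angle, tangent length = √(|PO|² − r²) = √380 = 2√95.

2√95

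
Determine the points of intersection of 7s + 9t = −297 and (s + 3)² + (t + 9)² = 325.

Express t = (−297 − 7s)/9 and substitute into the circle:
130s² + 3510s + 21060 = 0  ⟹  s² + 27s + 162 = 0
s = −9 or s = −18, giving (−9, −26) and (−18, −19).

(−18, −19) and (−9, −26)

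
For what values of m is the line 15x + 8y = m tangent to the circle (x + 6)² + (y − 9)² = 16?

m = −86 or m = 50

The line touches the circle iff its distance from (−6, 9) is 4:
|15·(−6) + 8·9 − m| / √289 = 4
|m − (−18)| = 4·17, so m = 50 or m = −86.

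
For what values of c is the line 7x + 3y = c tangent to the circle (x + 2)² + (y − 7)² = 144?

The line touches the circle iff its distance from (−2, 7) is 12:
|7·(−2) + 3·7 − c| / √58 = 12
|c − (7)| = 12√58.

c = 7 ± 12√58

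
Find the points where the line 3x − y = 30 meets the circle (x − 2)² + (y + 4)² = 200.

(4, −18) and (12, 6)

Express y = 3x − 30 and substitute into the circle:
10x² − 160x + 480 = 0  ⟹  x² − 16x + 48 = 0
x = 12 or x = 4, giving (12, 6) and (4, −18).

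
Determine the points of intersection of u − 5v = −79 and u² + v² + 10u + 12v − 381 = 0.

Express v = (79 + u)/5 and substitute into the circle:
26u² + 468u + 1456 = 0  ⟹  u² + 18u + 56 = 0
u = −4 or u = −14, giving (−4, 15) and (−14, 13).

(−14, 13) and (−4, 15)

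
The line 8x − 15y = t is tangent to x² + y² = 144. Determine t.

Tangency holds when the distance from the centre (0, 0) to the line equals the radius 12:
|8·0 − 15·0 − t| / √289 = 12
|t| = 12·17, so t = 204 or t = −204.

t = −204 or t = 204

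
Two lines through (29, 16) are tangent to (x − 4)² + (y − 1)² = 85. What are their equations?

Let a tangent through (29, 16) have slope m. Its distance from (4, 1) must equal √85:
[m·(−25) − (−15)]² = 85(m² + 1)
54m² − 75m + 14 = 0, so m = 7/6 or m = 2/9.
With m = 7/6: 7x − 6y = 107. With m = 2/9: 2x − 9y = −86.

7x − 6y = 107 and 2x − 9y = −86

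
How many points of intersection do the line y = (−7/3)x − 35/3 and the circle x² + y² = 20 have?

0

Substituting the line into the circle gives 58x² + 490x + 1045 = 0.
Discriminant = (490)² − 4·58·(1045) = −2340 < 0.
No real roots: the line does not meet the circle.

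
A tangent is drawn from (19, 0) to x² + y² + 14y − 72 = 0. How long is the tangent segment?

With centre O = (0, −7), |OP|² = 410 and r² = 121.
By the tangent–radius right angle, tangent length = √(|PO|² − r²) = √289 = 17.

17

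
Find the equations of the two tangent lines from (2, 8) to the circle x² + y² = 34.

5x + 3y = 34 and 3x − 5y = −34

Write the tangent as mx − y + (8 − m·(2)) = 0 and set its distance from the centre to √34:
(−2m − (−8))² = 34(m² + 1)
15m² + 16m − 15 = 0, so m = −5/3 or m = 3/5.
Through (2, 8) these give 5x + 3y = 34 and 3x − 5y = −34.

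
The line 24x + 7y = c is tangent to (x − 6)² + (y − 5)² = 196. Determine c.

c = −171 or c = 529

Tangency holds when the distance from the centre (6, 5) to the line equals the radius 14:
|24·6 + 7·5 − c| / √625 = 14
|c − (179)| = 14·25, so c = 529 or c = −171.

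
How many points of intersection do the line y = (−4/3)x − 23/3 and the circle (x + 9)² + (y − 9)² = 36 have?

Centre (−9, 9), r² = 36. Distance² from centre to line = (14)²/25 = 196/25.
Since d² < r², the line cuts the circle twice.

2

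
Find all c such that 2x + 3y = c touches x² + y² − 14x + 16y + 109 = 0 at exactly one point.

c = −10 ± 2√13

The line touches the circle iff its distance from (7, −8) is 2:
|2·7 + 3·(−8) − c| / √13 = 2
|c − (−10)| = 2√13.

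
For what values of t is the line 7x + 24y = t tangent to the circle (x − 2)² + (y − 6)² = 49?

t = −17 or t = 333

Tangency holds when the distance from the centre (2, 6) to the line equals the radius 7:
|7·2 + 24·6 − t| / √625 = 7
|t − (158)| = 7·25, so t = 333 or t = −17.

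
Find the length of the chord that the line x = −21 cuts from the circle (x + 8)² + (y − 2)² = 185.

8

The line gives x = −21. Substituting into the circle:
y² − 4y − 12 = 0
y = 6 or y = −2, giving (−21, 6) and (−21, −2).
Chord length = distance between (−21, 6) and (−21, −2) = √64 = 8.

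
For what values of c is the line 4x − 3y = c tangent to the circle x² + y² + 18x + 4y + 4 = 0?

c = −75 or c = 15

Tangency holds when the distance from the centre (−9, −2) to the line equals the radius 9:
|4·(−9) − 3·(−2) − c| / √25 = 9
|c − (−30)| = 9·5, so c = 15 or c = −75.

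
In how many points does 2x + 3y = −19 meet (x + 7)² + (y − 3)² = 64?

Substituting the line into the circle gives 13x² + 238x + 649 = 0.
Discriminant = (238)² − 4·13·(649) = 22896 > 0.
Two real roots: the line is a secant.

2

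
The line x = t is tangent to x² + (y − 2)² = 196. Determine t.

t = −14 or t = 14

For a tangent, require d(centre, line) = r = 14.
|1·0 + 0·2 − t| / √1 = 14
|t| = 14, so t = 14 or t = −14.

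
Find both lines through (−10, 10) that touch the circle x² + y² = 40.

x + 3y = 20 and 3x + y = −20

Write the tangent as mx − y + (10 − m·(−10)) = 0 and set its distance from the centre to 2√10:
[m·(10) − (−10)]² = 40(m² + 1)
3m² + 10m + 3 = 0, so m = −1/3 or m = −3.
Through (−10, 10) these give x + 3y = 20 and 3x + y = −20.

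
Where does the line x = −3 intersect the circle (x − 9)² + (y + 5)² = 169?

(−3, −10) and (−3, 0)

The line gives x = −3. Substituting into the circle:
y² + 10y = 0
y = 0 or y = −10, giving (−3, 0) and (−3, −10).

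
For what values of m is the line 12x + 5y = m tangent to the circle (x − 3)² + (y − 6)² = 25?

m = 1 or m = 131

Tangency holds when the distance from the centre (3, 6) to the line equals the radius 5:
|12·3 + 5·6 − m| / √169 = 5
|m − (66)| = 5·13, so m = 131 or m = 1.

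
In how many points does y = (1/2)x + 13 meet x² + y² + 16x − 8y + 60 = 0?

Substituting the line into the circle gives 5x² + 100x + 500 = 0.
Discriminant = (100)² − 4·5·(500) = 0.
A repeated root: the line is tangent.

1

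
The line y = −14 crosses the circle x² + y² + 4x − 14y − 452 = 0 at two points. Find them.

Substitute y = −14:
x² + 4x − 60 = 0
x = 6 or x = −10, giving (6, −14) and (−10, −14).

(−10, −14) and (6, −14)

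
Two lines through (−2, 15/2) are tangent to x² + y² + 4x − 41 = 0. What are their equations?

x − 2y = −17 and x + 2y = 13

Let a tangent through (−2, 15/2) have slope m. Its distance from (−2, 0) must equal 3√5:
(0m − (−15/2))² = 45(m² + 1)
4m² − 1 = 0, so m = 1/2 or m = −1/2.
Through (−2, 15/2) these give x − 2y = −17 and x + 2y = 13.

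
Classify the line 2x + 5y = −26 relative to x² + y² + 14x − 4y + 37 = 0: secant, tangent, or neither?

neither

d² = (2·(−7) + 5·2 − (−26))²/29 = 484/29; r² = 16.
Since d² > r², the line lies outside the circle.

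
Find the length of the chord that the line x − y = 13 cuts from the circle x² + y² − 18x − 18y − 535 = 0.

35√2

Centre (9, 9), r² = 697. Perpendicular distance d from centre to line = |−13| / √2 = 13/√2.
Half the chord is √(r² − d²) = √(1225/2), so the full chord is 35√2.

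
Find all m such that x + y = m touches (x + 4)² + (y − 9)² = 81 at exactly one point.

Tangency holds when the distance from the centre (−4, 9) to the line equals the radius 9:
|1·(−4) + 1·9 − m| / √2 = 9
|m − (5)| = 9√2.

m = 5 ± 9√2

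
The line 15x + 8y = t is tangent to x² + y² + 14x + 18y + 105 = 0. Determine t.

t = −262 or t = −92

Tangency holds when the distance from the centre (−7, −9) to the line equals the radius 5:
|15·(−7) + 8·(−9) − t| / √289 = 5
|t − (−177)| = 5·17, so t = −92 or t = −262.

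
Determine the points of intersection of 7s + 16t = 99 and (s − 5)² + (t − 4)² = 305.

(−11, 11) and (21, −3)

Substitute t = (99 − 7s)/16:
305s² − 3050s − 70455 = 0  ⟹  s² − 10s − 231 = 0
s = 21 or s = −11, giving (21, −3) and (−11, 11).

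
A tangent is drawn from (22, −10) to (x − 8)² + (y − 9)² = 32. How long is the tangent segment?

5√21

Centre (8, 9), r² = 32. |PO|² = (14)² + (−19)² = 557.
Power of the point: PT² = |PO|² − r² = 525, so PT = 5√21.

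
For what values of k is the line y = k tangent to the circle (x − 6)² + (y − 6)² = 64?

k = −2 or k = 14

The line touches the circle iff its distance from (6, 6) is 8:
|0·6 + 1·6 − k| / √1 = 8
|k − (6)| = 8, so k = 14 or k = −2.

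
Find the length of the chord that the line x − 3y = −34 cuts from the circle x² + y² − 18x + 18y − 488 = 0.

The distance from (9, −9) to the line is 70/√10, and r² = 650.
Chord = 2√(r² − d²) = 2·√(160) = 8√10.

8√10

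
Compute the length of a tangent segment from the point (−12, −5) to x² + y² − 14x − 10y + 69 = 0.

2√114

The centre is (7, 5) and r = √5. The square of the distance from P to the centre is 361 + 100 = 461.
The tangent meets the radius at right angles, so tangent² = |PO|² − r² = 461 − 5 = 456.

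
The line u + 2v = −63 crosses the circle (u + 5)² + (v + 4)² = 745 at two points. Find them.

(−29, −17) and (−1, −31)

Substitute v = (−63 − u)/2:
5u² + 150u + 145 = 0  ⟹  u² + 30u + 29 = 0
u = −1 or u = −29, giving (−1, −31) and (−29, −17).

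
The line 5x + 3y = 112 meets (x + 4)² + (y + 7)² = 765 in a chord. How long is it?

The distance from (−4, −7) to the line is 153/√34, and r² = 765.
Half the chord is √(r² − d²) = √(153/2), so the full chord is 3√34.

3√34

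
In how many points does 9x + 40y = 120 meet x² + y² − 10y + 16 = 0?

2

Substituting the line into the circle gives 1681x² + 1440x − 8000 = 0.
Discriminant = (1440)² − 4·1681·(−8000) = 55865600 > 0.
Two real roots: the line is a secant.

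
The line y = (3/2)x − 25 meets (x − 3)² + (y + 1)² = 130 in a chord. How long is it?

2√13

Centre (3, −1), r² = 130. Perpendicular distance d from centre to line = |−39| / √13 = 39/√13.
Half the chord is √(r² − d²) = √(13), so the full chord is 2√13.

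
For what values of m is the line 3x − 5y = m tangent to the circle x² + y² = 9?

The line touches the circle iff its distance from (0, 0) is 3:
|3·0 − 5·0 − m| / √34 = 3
|m| = 3√34.

m = ±3√34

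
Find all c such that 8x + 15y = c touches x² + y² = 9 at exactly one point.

Tangency holds when the distance from the centre (0, 0) to the line equals the radius 3:
|8·0 + 15·0 − c| / √289 = 3
|c| = 3·17, so c = 51 or c = −51.

c = −51 or c = 51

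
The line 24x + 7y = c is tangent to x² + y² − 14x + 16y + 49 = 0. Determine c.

For a tangent, require d(centre, line) = r = 8.
|24·7 + 7·(−8) − c| / √625 = 8
|c − (112)| = 8·25, so c = 312 or c = −88.

c = −88 or c = 312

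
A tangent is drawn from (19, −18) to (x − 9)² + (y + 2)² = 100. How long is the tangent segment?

16

Centre (9, −2), r² = 100. |PO|² = (10)² + (−16)² = 356.
By the tangent–radius right angle, tangent length = √(|PO|² − r²) = √256 = 16.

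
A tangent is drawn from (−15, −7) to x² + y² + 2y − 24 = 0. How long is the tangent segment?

The centre is (0, −1) and r = 5. The square of the distance from P to the centre is 225 + 36 = 261.
By the tangent–radius right angle, tangent length = √(|PO|² − r²) = √236 = 2√59.

2√59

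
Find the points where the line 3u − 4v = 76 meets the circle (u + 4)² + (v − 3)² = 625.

(−4, −22) and (20, −4)

Substitute v = (−76 + 3u)/4:
25u² − 400u − 2000 = 0  ⟹  u² − 16u − 80 = 0
u = 20 or u = −4, giving (20, −4) and (−4, −22).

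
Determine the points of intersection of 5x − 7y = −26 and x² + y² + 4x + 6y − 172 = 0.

(−15, −7) and (6, 8)

From the line, y = (26 + 5x)/7. Substituting:
74x² + 666x − 6660 = 0  ⟹  x² + 9x − 90 = 0
x = 6 or x = −15, giving (6, 8) and (−15, −7).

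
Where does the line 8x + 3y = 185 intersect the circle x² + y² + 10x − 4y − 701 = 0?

From the line, y = (185 − 8x)/3. Substituting:
73x² − 2774x + 25696 = 0  ⟹  x² − 38x + 352 = 0
x = 22 or x = 16, giving (22, 3) and (16, 19).

(16, 19) and (22, 3)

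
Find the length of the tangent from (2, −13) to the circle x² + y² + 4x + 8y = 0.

The centre is (−2, −4) and r = 2√5. The square of the distance from P to the centre is 16 + 81 = 97.
The tangent meets the radius at right angles, so tangent² = |PO|² − r² = 97 − 20 = 77.

√77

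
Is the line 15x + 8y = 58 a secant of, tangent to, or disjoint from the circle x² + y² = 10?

disjoint

Centre (0, 0), r² = 10. Distance² from centre to line = (−58)²/289 = 3364/289.
Since d² > r², the line lies outside the circle.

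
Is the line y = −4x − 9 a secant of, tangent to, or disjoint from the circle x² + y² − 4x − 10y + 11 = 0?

disjoint

d² = (4·2 + 1·5 − (−9))²/17 = 484/17; r² = 18.
Since d² > r², the line lies outside the circle.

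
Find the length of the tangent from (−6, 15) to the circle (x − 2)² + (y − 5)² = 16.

2√37

The centre is (2, 5) and r = 4. The square of the distance from P to the centre is 64 + 100 = 164.
The tangent meets the radius at right angles, so tangent² = |PO|² − r² = 164 − 16 = 148.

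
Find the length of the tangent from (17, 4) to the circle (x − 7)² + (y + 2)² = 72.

8

Centre (7, −2), r² = 72. |PO|² = (10)² + (6)² = 136.
The tangent meets the radius at right angles, so tangent² = |PO|² − r² = 136 − 72 = 64.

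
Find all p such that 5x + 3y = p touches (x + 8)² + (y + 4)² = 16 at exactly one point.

p = −52 ± 4√34

The line touches the circle iff its distance from (−8, −4) is 4:
|5·(−8) + 3·(−4) − p| / √34 = 4
|p − (−52)| = 4√34.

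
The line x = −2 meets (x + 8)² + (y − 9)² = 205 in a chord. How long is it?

The line gives x = −2. Substituting into the circle:
y² − 18y − 88 = 0
y = 22 or y = −4, giving (−2, 22) and (−2, −4).
Chord length = distance between (−2, 22) and (−2, −4) = √676 = 26.

26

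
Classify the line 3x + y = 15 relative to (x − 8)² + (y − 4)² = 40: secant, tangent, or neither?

secant

Substituting the line into the circle gives 10x² − 82x + 145 = 0.
Δ = 6724 − 5800 = 924.
Two real roots: the line is a secant.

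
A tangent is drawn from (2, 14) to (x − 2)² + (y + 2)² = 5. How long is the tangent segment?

√251

Centre (2, −2), r² = 5. |PO|² = (0)² + (16)² = 256.
The tangent meets the radius at right angles, so tangent² = |PO|² − r² = 256 − 5 = 251.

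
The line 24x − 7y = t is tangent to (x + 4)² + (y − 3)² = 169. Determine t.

t = −442 or t = 208

Tangency holds when the distance from the centre (−4, 3) to the line equals the radius 13:
|24·(−4) − 7·3 − t| / √625 = 13
|t − (−117)| = 13·25, so t = 208 or t = −442.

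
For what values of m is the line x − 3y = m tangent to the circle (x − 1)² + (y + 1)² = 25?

For a tangent, require d(centre, line) = r = 5.
|1·1 − 3·(−1) − m| / √10 = 5
|m − (4)| = 5√10.

m = 4 ± 5√10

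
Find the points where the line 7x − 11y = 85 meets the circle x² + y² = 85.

Express y = (−85 + 7x)/11 and substitute into the circle:
170x² − 1190x − 3060 = 0  ⟹  x² − 7x − 18 = 0
x = 9 or x = −2, giving (9, −2) and (−2, −9).

(−2, −9) and (9, −2)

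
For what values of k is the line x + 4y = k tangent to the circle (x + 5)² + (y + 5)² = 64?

For a tangent, require d(centre, line) = r = 8.
|1·(−5) + 4·(−5) − k| / √17 = 8
|k − (−25)| = 8√17.

k = −25 ± 8√17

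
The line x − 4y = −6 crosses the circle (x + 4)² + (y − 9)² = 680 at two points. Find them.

Express y = (6 + x)/4 and substitute into the circle:
17x² + 68x − 9724 = 0  ⟹  x² + 4x − 572 = 0
x = 22 or x = −26, giving (22, 7) and (−26, −5).

(−26, −5) and (22, 7)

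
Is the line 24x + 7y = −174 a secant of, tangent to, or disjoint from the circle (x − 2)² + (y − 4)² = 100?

Centre (2, 4), r² = 100. Distance² from centre to line = (250)²/625 = 100.
Since d² = r², the line is tangent.

tangent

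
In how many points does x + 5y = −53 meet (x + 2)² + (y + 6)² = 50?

2

d² = (1·(−2) + 5·(−6) − (−53))²/26 = 441/26; r² = 50.
Since d² < r², the line cuts the circle twice.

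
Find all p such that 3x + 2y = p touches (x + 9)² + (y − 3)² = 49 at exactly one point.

The line touches the circle iff its distance from (−9, 3) is 7:
|3·(−9) + 2·3 − p| / √13 = 7
|p − (−21)| = 7√13.

p = −21 ± 7√13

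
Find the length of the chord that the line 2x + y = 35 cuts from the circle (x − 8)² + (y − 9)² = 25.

2√5

The distance from (8, 9) to the line is 10/√5, and r² = 25.
Chord = 2√(r² − d²) = 2·√(5) = 2√5.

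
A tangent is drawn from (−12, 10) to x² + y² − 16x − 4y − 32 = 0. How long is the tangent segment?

The centre is (8, 2) and r = 10. The square of the distance from P to the centre is 400 + 64 = 464.
The tangent meets the radius at right angles, so tangent² = |PO|² − r² = 464 − 100 = 364.

2√91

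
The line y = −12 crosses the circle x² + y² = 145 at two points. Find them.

Express y = −12 and substitute into the circle:
x² − 1 = 0
x = 1 or x = −1, giving (1, −12) and (−1, −12).

(−1, −12) and (1, −12)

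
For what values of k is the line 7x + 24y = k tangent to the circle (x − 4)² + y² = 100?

The line touches the circle iff its distance from (4, 0) is 10:
|7·4 + 24·0 − k| / √625 = 10
|k − (28)| = 10·25, so k = 278 or k = −222.

k = −222 or k = 278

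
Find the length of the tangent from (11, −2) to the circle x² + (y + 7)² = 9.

√137

The centre is (0, −7) and r = 3. The square of the distance from P to the centre is 121 + 25 = 146.
The tangent meets the radius at right angles, so tangent² = |PO|² − r² = 146 − 9 = 137.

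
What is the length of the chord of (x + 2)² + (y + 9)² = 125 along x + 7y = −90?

Centre (−2, −9), r² = 125. Perpendicular distance d from centre to line = |25| / √50 = 25/√50.
Chord = 2√(r² − d²) = 2·√(225/2) = 15√2.

15√2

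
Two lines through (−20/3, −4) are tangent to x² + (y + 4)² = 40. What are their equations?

3x + y = −24 and 3x − y = −16

A line y − (−4) = m(x − (−20/3)) is tangent when its distance from (0, −4) is 2√10:
(20/3m − (0))² = 40(m² + 1)
m² − 9 = 0, so m = −3 or m = 3.
With m = −3: 3x + y = −24. With m = 3: 3x − y = −16.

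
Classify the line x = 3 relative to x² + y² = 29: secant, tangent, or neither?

d² = (1·0 + 0·0 − (3))² = 9; r² = 29.
Since d² < r², the line cuts the circle twice.

secant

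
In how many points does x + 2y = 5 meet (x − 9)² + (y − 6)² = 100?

Substituting the line into the circle gives 5x² − 58x − 27 = 0.
Δ = 3364 − (−540) = 3904.
Two real roots: the line is a secant.

2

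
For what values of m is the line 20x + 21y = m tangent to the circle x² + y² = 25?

m = −145 or m = 145

The line touches the circle iff its distance from (0, 0) is 5:
|20·0 + 21·0 − m| / √841 = 5
|m| = 5·29, so m = 145 or m = −145.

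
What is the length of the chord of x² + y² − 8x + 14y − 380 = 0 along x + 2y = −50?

10√5

Centre (4, −7), r² = 445. Perpendicular distance d from centre to line = |40| / √5 = 40/√5.
Half the chord is √(r² − d²) = √(125), so the full chord is 10√5.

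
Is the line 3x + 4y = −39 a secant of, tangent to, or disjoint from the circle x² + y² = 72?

Substituting the line into the circle gives 25x² + 234x + 369 = 0.
Δ = 54756 − 36900 = 17856.
Two real roots: the line is a secant.

secant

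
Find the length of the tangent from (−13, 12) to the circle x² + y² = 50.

The centre is (0, 0) and r = 5√2. The square of the distance from P to the centre is 169 + 144 = 313.
By the tangent–radius right angle, tangent length = √(|PO|² − r²) = √263.

√263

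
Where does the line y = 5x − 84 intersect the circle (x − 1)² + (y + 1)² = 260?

Express y = 5x − 84 and substitute into the circle:
26x² − 832x + 6630 = 0  ⟹  x² − 32x + 255 = 0
x = 17 or x = 15, giving (17, 1) and (15, −9).

(15, −9) and (17, 1)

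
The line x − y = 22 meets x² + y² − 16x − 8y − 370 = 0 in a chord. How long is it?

Substitute y = x − 22:
2x² − 68x + 290 = 0  ⟹  x² − 34x + 145 = 0
x = 29 or x = 5, giving (29, 7) and (5, −17).
|(29, 7) − (5, −17)| = √((24)² + (24)²) = 24√2.

24√2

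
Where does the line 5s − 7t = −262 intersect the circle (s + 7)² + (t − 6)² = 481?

(−23, 21) and (−16, 26)

Express t = (262 + 5s)/7 and substitute into the circle:
74s² + 2886s + 27232 = 0  ⟹  s² + 39s + 368 = 0
s = −16 or s = −23, giving (−16, 26) and (−23, 21).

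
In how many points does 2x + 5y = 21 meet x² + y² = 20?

2

d² = (2·0 + 5·0 − (21))²/29 = 441/29; r² = 20.
Since d² < r², the line cuts the circle twice.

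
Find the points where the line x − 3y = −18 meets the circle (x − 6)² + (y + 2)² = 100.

Substitute y = (18 + x)/3:
10x² − 60x = 0  ⟹  x² − 6x = 0
x = 6 or x = 0, giving (6, 8) and (0, 6).

(0, 6) and (6, 8)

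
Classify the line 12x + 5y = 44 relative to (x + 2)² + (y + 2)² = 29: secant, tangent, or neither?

neither

Substituting the line into the circle gives 169x² − 1196x + 2291 = 0.
Δ = 1430416 − 1548716 = −118300.
No real roots: the line does not meet the circle.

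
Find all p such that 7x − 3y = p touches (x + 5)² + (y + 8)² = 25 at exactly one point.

For a tangent, require d(centre, line) = r = 5.
|7·(−5) − 3·(−8) − p| / √58 = 5
|p − (−11)| = 5√58.

p = −11 ± 5√58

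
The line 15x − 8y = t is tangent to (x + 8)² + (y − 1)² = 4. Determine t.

t = −162 or t = −94

The line touches the circle iff its distance from (−8, 1) is 2:
|15·(−8) − 8·1 − t| / √289 = 2
|t − (−128)| = 2·17, so t = −94 or t = −162.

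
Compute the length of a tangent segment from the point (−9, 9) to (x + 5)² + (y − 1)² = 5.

With centre O = (−5, 1), |OP|² = 80 and r² = 5.
By the tangent–radius right angle, tangent length = √(|PO|² − r²) = √75 = 5√3.

5√3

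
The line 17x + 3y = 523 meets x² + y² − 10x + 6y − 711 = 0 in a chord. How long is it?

√298

Express y = (523 − 17x)/3 and substitute into the circle:
298x² − 18178x + 276544 = 0  ⟹  x² − 61x + 928 = 0
x = 32 or x = 29, giving (32, −7) and (29, 10).
|(32, −7) − (29, 10)| = √((3)² + (−17)²) = √298.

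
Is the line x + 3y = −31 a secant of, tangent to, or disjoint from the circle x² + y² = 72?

disjoint

d² = (1·0 + 3·0 − (−31))²/10 = 961/10; r² = 72.
Since d² > r², the line lies outside the circle.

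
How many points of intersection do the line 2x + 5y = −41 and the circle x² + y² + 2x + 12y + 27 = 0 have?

d² = (2·(−1) + 5·(−6) − (−41))²/29 = 81/29; r² = 10.
Since d² < r², the line cuts the circle twice.

2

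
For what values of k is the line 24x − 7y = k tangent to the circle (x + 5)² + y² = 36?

k = −270 or k = 30

For a tangent, require d(centre, line) = r = 6.
|24·(−5) − 7·0 − k| / √625 = 6
|k − (−120)| = 6·25, so k = 30 or k = −270.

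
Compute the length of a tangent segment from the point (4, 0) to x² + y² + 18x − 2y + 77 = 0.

The centre is (−9, 1) and r = √5. The square of the distance from P to the centre is 169 + 1 = 170.
By the tangent–radius right angle, tangent length = √(|PO|² − r²) = √165.

√165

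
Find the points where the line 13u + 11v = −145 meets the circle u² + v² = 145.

From the line, v = (−145 − 13u)/11. Substituting:
290u² + 3770u + 3480 = 0  ⟹  u² + 13u + 12 = 0
u = −1 or u = −12, giving (−1, −12) and (−12, 1).

(−12, 1) and (−1, −12)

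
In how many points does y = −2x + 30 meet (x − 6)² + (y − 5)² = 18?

0

Substituting the line into the circle gives 5x² − 112x + 643 = 0.
Δ = 12544 − 12860 = −316.
No real roots: the line does not meet the circle.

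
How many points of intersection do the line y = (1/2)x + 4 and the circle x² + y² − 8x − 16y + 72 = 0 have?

2

Substituting the line into the circle gives 5x² − 48x + 96 = 0.
Discriminant = (−48)² − 4·5·(96) = 384 > 0.
Two real roots: the line is a secant.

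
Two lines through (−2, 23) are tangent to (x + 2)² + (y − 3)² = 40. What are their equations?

A line y − (23) = m(x − (−2)) is tangent when its distance from (−2, 3) is 2√10:
[m·(0) − (−20)]² = 40(m² + 1)
m² − 9 = 0, so m = 3 or m = −3.
Through (−2, 23) these give 3x − y = −29 and 3x + y = 17.

3x − y = −29 and 3x + y = 17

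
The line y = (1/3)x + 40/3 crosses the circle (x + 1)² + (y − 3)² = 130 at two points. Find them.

(−10, 10) and (2, 14)

From the line, y = (40 + x)/3. Substituting:
10x² + 80x − 200 = 0  ⟹  x² + 8x − 20 = 0
x = 2 or x = −10, giving (2, 14) and (−10, 10).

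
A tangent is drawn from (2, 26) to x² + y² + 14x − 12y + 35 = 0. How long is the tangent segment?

With centre O = (−7, 6), |OP|² = 481 and r² = 50.
By the tangent–radius right angle, tangent length = √(|PO|² − r²) = √431.

√431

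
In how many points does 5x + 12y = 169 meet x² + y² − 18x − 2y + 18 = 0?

0

d² = (5·9 + 12·1 − (169))²/169 = 12544/169; r² = 64.
Since d² > r², the line lies outside the circle.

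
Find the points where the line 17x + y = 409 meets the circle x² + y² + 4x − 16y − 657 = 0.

Express y = −17x + 409 and substitute into the circle:
290x² − 13630x + 160080 = 0  ⟹  x² − 47x + 552 = 0
x = 24 or x = 23, giving (24, 1) and (23, 18).

(23, 18) and (24, 1)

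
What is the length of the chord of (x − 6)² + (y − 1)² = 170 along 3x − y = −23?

2√10

The distance from (6, 1) to the line is 40/√10, and r² = 170.
Half the chord is √(r² − d²) = √(10), so the full chord is 2√10.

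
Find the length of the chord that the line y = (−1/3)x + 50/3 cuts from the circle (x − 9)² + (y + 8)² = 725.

Centre (9, −8), r² = 725. Perpendicular distance d from centre to line = |−65| / √10 = 65/√10.
Chord = 2√(r² − d²) = 2·√(605/2) = 11√10.

11√10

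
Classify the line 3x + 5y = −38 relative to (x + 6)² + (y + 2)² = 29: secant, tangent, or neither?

Substituting the line into the circle gives 34x² + 468x + 959 = 0.
Δ = 219024 − 130424 = 88600.
Two real roots: the line is a secant.

secant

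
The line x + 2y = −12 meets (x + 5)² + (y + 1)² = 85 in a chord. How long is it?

8√5

From the line, y = (−12 − x)/2. Substituting:
5x² + 60x − 140 = 0  ⟹  x² + 12x − 28 = 0
x = 2 or x = −14, giving (2, −7) and (−14, 1).
|(2, −7) − (−14, 1)| = √((16)² + (−8)²) = 8√5.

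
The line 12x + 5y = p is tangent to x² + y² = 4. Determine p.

Tangency holds when the distance from the centre (0, 0) to the line equals the radius 2:
|12·0 + 5·0 − p| / √169 = 2
|p| = 2·13, so p = 26 or p = −26.

p = −26 or p = 26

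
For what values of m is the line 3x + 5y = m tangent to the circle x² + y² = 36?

m = ±6√34

Tangency holds when the distance from the centre (0, 0) to the line equals the radius 6:
|3·0 + 5·0 − m| / √34 = 6
|m| = 6√34.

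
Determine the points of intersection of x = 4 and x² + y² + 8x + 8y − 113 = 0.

(4, −13) and (4, 5)

The line gives x = 4. Substituting into the circle:
y² + 8y − 65 = 0
y = 5 or y = −13, giving (4, 5) and (4, −13).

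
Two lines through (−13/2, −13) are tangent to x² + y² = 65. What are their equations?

A line y − (−13) = m(x − (−13/2)) is tangent when its distance from (0, 0) is √65:
[m·(13/2) − (13)]² = 65(m² + 1)
7m² + 52m − 32 = 0, so m = 4/7 or m = −8.
Through (−13/2, −13) these give 4x − 7y = 65 and 8x + y = −65.

4x − 7y = 65 and 8x + y = −65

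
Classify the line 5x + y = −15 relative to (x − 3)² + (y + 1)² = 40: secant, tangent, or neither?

secant

d² = (5·3 + 1·(−1) − (−15))²/26 = 841/26; r² = 40.
Since d² < r², the line cuts the circle twice.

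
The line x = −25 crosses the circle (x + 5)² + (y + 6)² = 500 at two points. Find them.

(−25, −16) and (−25, 4)

The line gives x = −25. Substituting into the circle:
y² + 12y − 64 = 0
y = 4 or y = −16, giving (−25, 4) and (−25, −16).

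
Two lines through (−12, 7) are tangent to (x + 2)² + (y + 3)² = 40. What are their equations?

3x + y = −29 and x + 3y = 9

Let a tangent through (−12, 7) have slope m. Its distance from (−2, −3) must equal 2√10:
[m·(10) − (−10)]² = 40(m² + 1)
3m² + 10m + 3 = 0, so m = −3 or m = −1/3.
With m = −3: 3x + y = −29. With m = −1/3: x + 3y = 9.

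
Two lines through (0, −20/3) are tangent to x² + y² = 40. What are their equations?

Write the tangent as mx − y + (−20/3 − m·(0)) = 0 and set its distance from the centre to 2√10:
[m·(0) − (20/3)]² = 40(m² + 1)
9m² − 1 = 0, so m = −1/3 or m = 1/3.
Through (0, −20/3) these give x + 3y = −20 and x − 3y = 20.

x + 3y = −20 and x − 3y = 20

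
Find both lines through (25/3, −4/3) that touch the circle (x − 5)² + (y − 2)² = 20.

A line y − (−4/3) = m(x − (25/3)) is tangent when its distance from (5, 2) is 2√5:
[m·(−10/3) − (10/3)]² = 20(m² + 1)
2m² − 5m + 2 = 0, so m = 1/2 or m = 2.
With m = 1/2: x − 2y = 11. With m = 2: 2x − y = 18.

x − 2y = 11 and 2x − y = 18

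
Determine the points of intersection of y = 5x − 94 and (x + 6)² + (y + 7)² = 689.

Substitute y = 5x − 94:
26x² − 858x + 6916 = 0  ⟹  x² − 33x + 266 = 0
x = 19 or x = 14, giving (19, 1) and (14, −24).

(14, −24) and (19, 1)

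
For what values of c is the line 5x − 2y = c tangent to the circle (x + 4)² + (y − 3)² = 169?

c = −26 ± 13√29

Tangency holds when the distance from the centre (−4, 3) to the line equals the radius 13:
|5·(−4) − 2·3 − c| / √29 = 13
|c − (−26)| = 13√29.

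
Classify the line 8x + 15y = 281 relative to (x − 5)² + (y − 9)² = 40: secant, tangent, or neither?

Substituting the line into the circle gives 289x² − 4586x + 17941 = 0.
Δ = 21031396 − 20739796 = 291600.
Two real roots: the line is a secant.

secant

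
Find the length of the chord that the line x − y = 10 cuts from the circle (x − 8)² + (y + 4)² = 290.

Express y = x − 10 and substitute into the circle:
2x² − 28x − 190 = 0  ⟹  x² − 14x − 95 = 0
x = 19 or x = −5, giving (19, 9) and (−5, −15).
Chord length = distance between (19, 9) and (−5, −15) = √1152 = 24√2.

24√2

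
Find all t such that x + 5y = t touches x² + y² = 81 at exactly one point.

t = ±9√26

For a tangent, require d(centre, line) = r = 9.
|1·0 + 5·0 − t| / √26 = 9
|t| = 9√26.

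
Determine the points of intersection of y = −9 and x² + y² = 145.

(−8, −9) and (8, −9)

From the line, y = −9. Substituting:
x² − 64 = 0
x = 8 or x = −8, giving (8, −9) and (−8, −9).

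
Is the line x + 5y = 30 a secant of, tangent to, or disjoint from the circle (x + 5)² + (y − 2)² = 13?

disjoint

Substituting the line into the circle gives 26x² + 210x + 700 = 0.
Δ = 44100 − 72800 = −28700.
No real roots: the line does not meet the circle.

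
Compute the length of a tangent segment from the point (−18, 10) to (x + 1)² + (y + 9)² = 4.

Centre (−1, −9), r² = 4. |PO|² = (−17)² + (19)² = 650.
Power of the point: PT² = |PO|² − r² = 646, so PT = √646.

√646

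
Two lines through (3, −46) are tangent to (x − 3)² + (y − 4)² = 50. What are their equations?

7x + y = −25 and 7x − y = 67

A line y − (−46) = m(x − (3)) is tangent when its distance from (3, 4) is 5√2:
[m·(0) − (50)]² = 50(m² + 1)
m² − 49 = 0, so m = −7 or m = 7.
Through (3, −46) these give 7x + y = −25 and 7x − y = 67.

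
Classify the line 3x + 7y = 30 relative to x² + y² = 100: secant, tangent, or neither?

Substituting the line into the circle gives 58x² − 180x − 4000 = 0.
Discriminant = (−180)² − 4·58·(−4000) = 960400 > 0.
Two real roots: the line is a secant.

secant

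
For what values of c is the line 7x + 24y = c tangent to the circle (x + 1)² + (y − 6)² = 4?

c = 87 or c = 187

For a tangent, require d(centre, line) = r = 2.
|7·(−1) + 24·6 − c| / √625 = 2
|c − (137)| = 2·25, so c = 187 or c = 87.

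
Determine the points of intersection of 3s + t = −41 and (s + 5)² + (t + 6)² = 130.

(−14, 1) and (−8, −17)

Express t = −3s − 41 and substitute into the circle:
10s² + 220s + 1120 = 0  ⟹  s² + 22s + 112 = 0
s = −8 or s = −14, giving (−8, −17) and (−14, 1).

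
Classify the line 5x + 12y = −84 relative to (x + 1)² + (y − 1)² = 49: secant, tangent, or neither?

Centre (−1, 1), r² = 49. Distance² from centre to line = (91)²/169 = 49.
Since d² = r², the line is tangent.

tangent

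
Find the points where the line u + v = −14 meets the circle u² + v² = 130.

From the line, v = −u − 14. Substituting:
2u² + 28u + 66 = 0  ⟹  u² + 14u + 33 = 0
u = −3 or u = −11, giving (−3, −11) and (−11, −3).

(−11, −3) and (−3, −11)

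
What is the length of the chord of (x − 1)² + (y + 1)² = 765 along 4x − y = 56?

12√17

The distance from (1, −1) to the line is 51/√17, and r² = 765.
Half the chord is √(r² − d²) = √(612), so the full chord is 12√17.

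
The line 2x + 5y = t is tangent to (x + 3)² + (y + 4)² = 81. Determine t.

t = −26 ± 9√29

The line touches the circle iff its distance from (−3, −4) is 9:
|2·(−3) + 5·(−4) − t| / √29 = 9
|t − (−26)| = 9√29.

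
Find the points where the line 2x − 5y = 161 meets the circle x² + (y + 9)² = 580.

(−2, −33) and (18, −25)

From the line, y = (−161 + 2x)/5. Substituting:
29x² − 464x − 1044 = 0  ⟹  x² − 16x − 36 = 0
x = 18 or x = −2, giving (18, −25) and (−2, −33).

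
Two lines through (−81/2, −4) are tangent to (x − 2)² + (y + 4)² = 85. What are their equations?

Let a tangent through (−81/2, −4) have slope m. Its distance from (2, −4) must equal √85:
(85/2m − (0))² = 85(m² + 1)
81m² − 4 = 0, so m = −2/9 or m = 2/9.
With m = −2/9: 2x + 9y = −117. With m = 2/9: 2x − 9y = −45.

2x + 9y = −117 and 2x − 9y = −45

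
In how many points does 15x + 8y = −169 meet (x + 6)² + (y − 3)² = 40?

Centre (−6, 3), r² = 40. Distance² from centre to line = (103)²/289 = 10609/289.
Since d² < r², the line cuts the circle twice.

2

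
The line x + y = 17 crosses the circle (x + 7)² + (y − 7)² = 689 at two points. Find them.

Substitute y = −x + 17:
2x² − 6x − 540 = 0  ⟹  x² − 3x − 270 = 0
x = 18 or x = −15, giving (18, −1) and (−15, 32).

(−15, 32) and (18, −1)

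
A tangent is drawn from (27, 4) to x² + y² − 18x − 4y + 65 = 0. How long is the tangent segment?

2√77

With centre O = (9, 2), |OP|² = 328 and r² = 20.
The tangent meets the radius at right angles, so tangent² = |PO|² − r² = 328 − 20 = 308.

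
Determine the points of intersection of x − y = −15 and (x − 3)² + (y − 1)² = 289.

(−14, 1) and (3, 18)

Express y = x + 15 and substitute into the circle:
2x² + 22x − 84 = 0  ⟹  x² + 11x − 42 = 0
x = 3 or x = −14, giving (3, 18) and (−14, 1).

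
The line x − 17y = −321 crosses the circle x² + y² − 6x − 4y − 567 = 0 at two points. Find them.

Express y = (321 + x)/17 and substitute into the circle:
290x² − 1160x − 82650 = 0  ⟹  x² − 4x − 285 = 0
x = 19 or x = −15, giving (19, 20) and (−15, 18).

(−15, 18) and (19, 20)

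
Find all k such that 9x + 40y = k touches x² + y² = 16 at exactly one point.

k = −164 or k = 164

Tangency holds when the distance from the centre (0, 0) to the line equals the radius 4:
|9·0 + 40·0 − k| / √1681 = 4
|k| = 4·41, so k = 164 or k = −164.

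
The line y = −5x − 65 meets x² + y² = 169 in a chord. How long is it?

Substitute y = −5x − 65:
26x² + 650x + 4056 = 0  ⟹  x² + 25x + 156 = 0
x = −12 or x = −13, giving (−12, −5) and (−13, 0).
Chord length = distance between (−12, −5) and (−13, 0) = √26 = √26.

√26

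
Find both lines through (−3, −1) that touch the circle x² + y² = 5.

2x − y = −5 and x + 2y = −5

Let a tangent through (−3, −1) have slope m. Its distance from (0, 0) must equal √5:
[m·(3) − (1)]² = 5(m² + 1)
2m² − 3m − 2 = 0, so m = 2 or m = −1/2.
With m = 2: 2x − y = −5. With m = −1/2: x + 2y = −5.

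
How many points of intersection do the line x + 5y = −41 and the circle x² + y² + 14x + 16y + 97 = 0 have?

2

Substituting the line into the circle gives 26x² + 352x + 826 = 0.
Δ = 123904 − 85904 = 38000.
Two real roots: the line is a secant.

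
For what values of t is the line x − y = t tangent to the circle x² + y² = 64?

t = ±8√2

For a tangent, require d(centre, line) = r = 8.
|1·0 − 1·0 − t| / √2 = 8
|t| = 8√2.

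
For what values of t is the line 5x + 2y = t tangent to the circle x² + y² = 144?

t = ±12√29

For a tangent, require d(centre, line) = r = 12.
|5·0 + 2·0 − t| / √29 = 12
|t| = 12√29.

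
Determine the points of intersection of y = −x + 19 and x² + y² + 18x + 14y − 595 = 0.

(1, 18) and (16, 3)

Express y = −x + 19 and substitute into the circle:
2x² − 34x + 32 = 0  ⟹  x² − 17x + 16 = 0
x = 16 or x = 1, giving (16, 3) and (1, 18).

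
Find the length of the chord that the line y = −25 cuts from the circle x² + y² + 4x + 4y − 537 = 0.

The distance from (−2, −2) to the line is 23, and r² = 545.
Chord = 2√(r² − d²) = 2·√(16) = 8.

8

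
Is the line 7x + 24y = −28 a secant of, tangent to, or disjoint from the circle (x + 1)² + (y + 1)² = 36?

secant

Substituting the line into the circle gives 625x² + 1208x − 20144 = 0.
Discriminant = (1208)² − 4·625·(−20144) = 51819264 > 0.
Two real roots: the line is a secant.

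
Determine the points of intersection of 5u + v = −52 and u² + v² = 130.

(−11, 3) and (−9, −7)

From the line, v = −5u − 52. Substituting:
26u² + 520u + 2574 = 0  ⟹  u² + 20u + 99 = 0
u = −9 or u = −11, giving (−9, −7) and (−11, 3).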